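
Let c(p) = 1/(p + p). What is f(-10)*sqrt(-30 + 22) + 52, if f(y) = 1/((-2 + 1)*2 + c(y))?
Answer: 52 - 40*I*sqrt(2)/41 ≈ 52.0 - 1.3797*I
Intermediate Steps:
c(p) = 1/(2*p)
f(y) = 1/(-2 + 1/(2*y)) (f(y) = 1/((-2 + 1)*2 + 1/(2*y)) = 1/(-1*2 + 1/(2*y)) = 1/(-2 + 1/(2*y)))
f(-10)*sqrt(-30 + 22) + 52 = (-2*(-10)/(-1 + 4*(-10)))*sqrt(-30 + 22) + 52 = (-2*(-10)/(-1 - 40))*sqrt(-8) + 52 = (-2*(-10)/(-41))*(2*I*sqrt(2)) + 52 = (-2*(-10)*(-1/41))*(2*I*sqrt(2)) + 52 = -40*I*sqrt(2)/41 + 52 = 52 - 40*I*sqrt(2)/41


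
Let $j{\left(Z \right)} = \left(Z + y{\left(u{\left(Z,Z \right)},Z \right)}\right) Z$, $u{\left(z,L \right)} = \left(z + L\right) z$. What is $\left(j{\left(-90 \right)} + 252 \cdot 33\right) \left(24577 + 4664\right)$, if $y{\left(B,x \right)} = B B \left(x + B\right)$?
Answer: $-11126544256715979744$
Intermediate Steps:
$u{\left(z,L \right)} = z \left(L + z\right)$ ($u{\left(z,L \right)} = \left(L + z\right) z = z \left(L + z\right)$)
$y{\left(B,x \right)} = B^{2} \left(B + x\right)$
$j{\left(Z \right)} = Z \left(Z + 4 Z^{4} \left(Z + 2 Z^{2}\right)\right)$ ($j{\left(Z \right)} = \left(Z + \left(Z \left(Z + Z\right)\right)^{2} \left(Z \left(Z + Z\right) + Z\right)\right) Z = \left(Z + \left(Z 2 Z\right)^{2} \left(Z 2 Z + Z\right)\right) Z = \left(Z + \left(2 Z^{2}\right)^{2} \left(2 Z^{2} + Z\right)\right) Z = \left(Z + 4 Z^{4} \left(Z + 2 Z^{2}\right)\right) Z = Z \left(Z + 4 Z^{4} \left(Z + 2 Z^{2}\right)\right)$)
$\left(j{\left(-90 \right)} + 252 \cdot 33\right) \left(24577 + 4664\right) = \left(\left(\left(-90\right)^{2} + 4 \left(-90\right)^{6} + 8 \left(-90\right)^{7}\right) + 252 \cdot 33\right) \left(24577 + 4664\right) = \left(\left(8100 + 4 \cdot 531441000000 + 8 \left(-47829690000000\right)\right) + 8316\right) 29241 = \left(\left(8100 + 2125764000000 - 382637520000000\right) + 8316\right) 29241 = \left(-380511755991900 + 8316\right) 29241 = \left(-380511755983584\right) 29241 = -11126544256715979744$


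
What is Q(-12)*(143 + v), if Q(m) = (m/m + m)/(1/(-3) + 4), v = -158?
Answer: 45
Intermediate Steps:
Q(m) = 3/11 + 3*m/11 (Q(m) = (1 + m)/(-⅓ + 4) = (1 + m)/(11/3) = (1 + m)*(3/11) = 3/11 + 3*m/11)
Q(-12)*(143 + v) = (3/11 + (3/11)*(-12))*(143 - 158) = (3/11 - 36/11)*(-15) = -3*(-15) = 45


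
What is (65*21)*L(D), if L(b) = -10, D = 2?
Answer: -13650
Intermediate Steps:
(65*21)*L(D) = (65*21)*(-10) = 1365*(-10) = -13650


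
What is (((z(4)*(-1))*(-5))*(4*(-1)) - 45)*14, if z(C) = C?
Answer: -1750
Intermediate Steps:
(((z(4)*(-1))*(-5))*(4*(-1)) - 45)*14 = (((4*(-1))*(-5))*(4*(-1)) - 45)*14 = (-4*(-5)*(-4) - 45)*14 = (20*(-4) - 45)*14 = (-80 - 45)*14 = -125*14 = -1750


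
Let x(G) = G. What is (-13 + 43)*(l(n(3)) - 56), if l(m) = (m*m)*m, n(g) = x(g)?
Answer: -870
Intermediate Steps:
n(g) = g
l(m) = m³ (l(m) = m²*m = m³)
(-13 + 43)*(l(n(3)) - 56) = (-13 + 43)*(3³ - 56) = 30*(27 - 56) = 30*(-29) = -870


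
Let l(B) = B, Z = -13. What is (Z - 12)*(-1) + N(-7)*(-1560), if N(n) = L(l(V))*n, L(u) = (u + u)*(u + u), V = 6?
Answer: 1572505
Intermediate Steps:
L(u) = 4*u**2 (L(u) = (2*u)*(2*u) = 4*u**2)
N(n) = 144*n (N(n) = (4*6**2)*n = (4*36)*n = 144*n)
(Z - 12)*(-1) + N(-7)*(-1560) = (-13 - 12)*(-1) + (144*(-7))*(-1560) = -25*(-1) - 1008*(-1560) = 25 + 1572480 = 1572505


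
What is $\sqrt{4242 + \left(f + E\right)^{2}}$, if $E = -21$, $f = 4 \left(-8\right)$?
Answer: $\sqrt{7051} \approx 83.97$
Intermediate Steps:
$f = -32$
$\sqrt{4242 + \left(f + E\right)^{2}} = \sqrt{4242 + \left(-32 - 21\right)^{2}} = \sqrt{4242 + \left(-53\right)^{2}} = \sqrt{4242 + 2809} = \sqrt{7051}$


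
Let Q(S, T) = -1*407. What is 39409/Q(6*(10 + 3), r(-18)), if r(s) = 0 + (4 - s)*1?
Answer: -39409/407 ≈ -96.828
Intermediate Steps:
r(s) = 4 - s (r(s) = 0 + (4 - s) = 4 - s)
Q(S, T) = -407
39409/Q(6*(10 + 3), r(-18)) = 39409/(-407) = 39409*(-1/407) = -39409/407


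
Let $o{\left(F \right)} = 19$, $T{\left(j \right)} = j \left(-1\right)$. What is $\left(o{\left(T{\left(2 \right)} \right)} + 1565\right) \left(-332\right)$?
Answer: $-525888$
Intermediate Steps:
$T{\left(j \right)} = - j$
$\left(o{\left(T{\left(2 \right)} \right)} + 1565\right) \left(-332\right) = \left(19 + 1565\right) \left(-332\right) = 1584 \left(-332\right) = -525888$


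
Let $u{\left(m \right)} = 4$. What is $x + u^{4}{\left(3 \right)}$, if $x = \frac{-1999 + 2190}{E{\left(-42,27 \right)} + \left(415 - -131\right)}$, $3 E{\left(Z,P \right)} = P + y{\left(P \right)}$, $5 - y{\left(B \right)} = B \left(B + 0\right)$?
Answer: $\frac{241469}{941} \approx 256.61$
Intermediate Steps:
$y{\left(B \right)} = 5 - B^{2}$ ($y{\left(B \right)} = 5 - B \left(B + 0\right) = 5 - B B = 5 - B^{2}$)
$E{\left(Z,P \right)} = \frac{5}{3} - \frac{P^{2}}{3} + \frac{P}{3}$ ($E{\left(Z,P \right)} = \frac{P - \left(-5 + P^{2}\right)}{3} = \frac{5 + P - P^{2}}{3} = \frac{5}{3} - \frac{P^{2}}{3} + \frac{P}{3}$)
$x = \frac{573}{941}$ ($x = \frac{-1999 + 2190}{\left(\frac{5}{3} - \frac{27^{2}}{3} + \frac{1}{3} \cdot 27\right) + \left(415 - -131\right)} = \frac{191}{\left(\frac{5}{3} - 243 + 9\right) + \left(415 + 131\right)} = \frac{191}{\left(\frac{5}{3} - 243 + 9\right) + 546} = \frac{191}{- \frac{697}{3} + 546} = \frac{191}{\frac{941}{3}} = 191 \cdot \frac{3}{941} = \frac{573}{941} \approx 0.60893$)
$x + u^{4}{\left(3 \right)} = \frac{573}{941} + 4^{4} = \frac{573}{941} + 256 = \frac{241469}{941}$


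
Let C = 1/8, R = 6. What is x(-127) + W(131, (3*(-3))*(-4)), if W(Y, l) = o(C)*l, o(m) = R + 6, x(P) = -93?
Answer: 339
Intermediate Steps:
C = ⅛ ≈ 0.12500
o(m) = 12 (o(m) = 6 + 6 = 12)
W(Y, l) = 12*l
x(-127) + W(131, (3*(-3))*(-4)) = -93 + 12*((3*(-3))*(-4)) = -93 + 12*(-9*(-4)) = -93 + 12*36 = -93 + 432 = 339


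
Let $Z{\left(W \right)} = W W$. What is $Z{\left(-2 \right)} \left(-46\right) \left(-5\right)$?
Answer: $920$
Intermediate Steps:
$Z{\left(W \right)} = W^{2}$
$Z{\left(-2 \right)} \left(-46\right) \left(-5\right) = \left(-2\right)^{2} \left(-46\right) \left(-5\right) = 4 \left(-46\right) \left(-5\right) = \left(-184\right) \left(-5\right) = 920$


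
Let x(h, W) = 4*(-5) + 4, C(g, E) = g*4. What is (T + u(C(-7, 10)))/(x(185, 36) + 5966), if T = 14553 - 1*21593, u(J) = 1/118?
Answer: -830719/702100 ≈ -1.1832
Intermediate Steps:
C(g, E) = 4*g
u(J) = 1/118
x(h, W) = -16 (x(h, W) = -20 + 4 = -16)
T = -7040 (T = 14553 - 21593 = -7040)
(T + u(C(-7, 10)))/(x(185, 36) + 5966) = (-7040 + 1/118)/(-16 + 5966) = -830719/118/5950 = -830719/118*1/5950 = -830719/702100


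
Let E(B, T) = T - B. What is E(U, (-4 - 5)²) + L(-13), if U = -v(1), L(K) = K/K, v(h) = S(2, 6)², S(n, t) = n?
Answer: 86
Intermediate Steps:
v(h) = 4 (v(h) = 2² = 4)
L(K) = 1
U = -4 (U = -1*4 = -4)
E(U, (-4 - 5)²) + L(-13) = ((-4 - 5)² - 1*(-4)) + 1 = ((-9)² + 4) + 1 = (81 + 4) + 1 = 85 + 1 = 86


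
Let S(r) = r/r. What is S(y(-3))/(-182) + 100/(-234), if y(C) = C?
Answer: -709/1638 ≈ -0.43285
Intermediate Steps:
S(r) = 1
S(y(-3))/(-182) + 100/(-234) = 1/(-182) + 100/(-234) = 1*(-1/182) + 100*(-1/234) = -1/182 - 50/117 = -709/1638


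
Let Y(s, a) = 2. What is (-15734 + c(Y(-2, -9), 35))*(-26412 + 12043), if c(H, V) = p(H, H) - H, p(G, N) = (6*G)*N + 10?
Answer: 225622038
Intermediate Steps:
p(G, N) = 10 + 6*G*N (p(G, N) = 6*G*N + 10 = 10 + 6*G*N)
c(H, V) = 10 - H + 6*H² (c(H, V) = (10 + 6*H*H) - H = (10 + 6*H²) - H = 10 - H + 6*H²)
(-15734 + c(Y(-2, -9), 35))*(-26412 + 12043) = (-15734 + (10 - 1*2 + 6*2²))*(-26412 + 12043) = (-15734 + (10 - 2 + 6*4))*(-14369) = (-15734 + (10 - 2 + 24))*(-14369) = (-15734 + 32)*(-14369) = -15702*(-14369) = 225622038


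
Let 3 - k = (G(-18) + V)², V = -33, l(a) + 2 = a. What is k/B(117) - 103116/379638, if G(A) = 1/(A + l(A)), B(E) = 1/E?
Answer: -11627772424697/91366212 ≈ -1.2727e+5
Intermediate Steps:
l(a) = -2 + a
G(A) = 1/(-2 + 2*A) (G(A) = 1/(A + (-2 + A)) = 1/(-2 + 2*A))
k = -1570693/1444 (k = 3 - (1/(2*(-1 - 18)) - 33)² = 3 - ((½)/(-19) - 33)² = 3 - ((½)*(-1/19) - 33)² = 3 - (-1/38 - 33)² = 3 - (-1255/38)² = 3 - 1*1575025/1444 = 3 - 1575025/1444 = -1570693/1444 ≈ -1087.7)
k/B(117) - 103116/379638 = -1570693/(1444*(1/117)) - 103116/379638 = -1570693/(1444*1/117) - 103116*1/379638 = -1570693/1444*117 - 17186/63273 = -183771081/1444 - 17186/63273 = -11627772424697/91366212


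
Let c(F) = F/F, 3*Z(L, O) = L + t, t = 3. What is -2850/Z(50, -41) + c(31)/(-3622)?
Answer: -30968153/191966 ≈ -161.32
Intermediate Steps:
Z(L, O) = 1 + L/3 (Z(L, O) = (L + 3)/3 = (3 + L)/3 = 1 + L/3)
c(F) = 1
-2850/Z(50, -41) + c(31)/(-3622) = -2850/(1 + (1/3)*50) + 1/(-3622) = -2850/(1 + 50/3) + 1*(-1/3622) = -2850/53/3 - 1/3622 = -2850*3/53 - 1/3622 = -8550/53 - 1/3622 = -30968153/191966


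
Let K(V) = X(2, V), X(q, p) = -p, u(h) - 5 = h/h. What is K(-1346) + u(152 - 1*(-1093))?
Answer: 1352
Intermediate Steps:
u(h) = 6 (u(h) = 5 + h/h = 5 + 1 = 6)
K(V) = -V
K(-1346) + u(152 - 1*(-1093)) = -1*(-1346) + 6 = 1346 + 6 = 1352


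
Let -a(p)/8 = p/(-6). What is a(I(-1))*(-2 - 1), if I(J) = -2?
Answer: 8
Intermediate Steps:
a(p) = 4*p/3 (a(p) = -8*p/(-6) = -8*p*(-1)/6 = -(-4)*p/3 = 4*p/3)
a(I(-1))*(-2 - 1) = ((4/3)*(-2))*(-2 - 1) = -8/3*(-3) = 8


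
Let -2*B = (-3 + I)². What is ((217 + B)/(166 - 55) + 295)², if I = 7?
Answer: 1085966116/12321 ≈ 88140.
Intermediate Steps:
B = -8 (B = -(-3 + 7)²/2 = -½*4² = -½*16 = -8)
((217 + B)/(166 - 55) + 295)² = ((217 - 8)/(166 - 55) + 295)² = (209/111 + 295)² = (32954/111)² = 1085966116/12321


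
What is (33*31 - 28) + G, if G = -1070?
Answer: -75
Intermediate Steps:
(33*31 - 28) + G = (33*31 - 28) - 1070 = (1023 - 28) - 1070 = 995 - 1070 = -75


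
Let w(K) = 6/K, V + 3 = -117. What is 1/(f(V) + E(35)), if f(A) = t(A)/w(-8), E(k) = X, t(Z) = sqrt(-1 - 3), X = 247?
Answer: 2223/549145 + 24*I/549145 ≈ 0.0040481 + 4.3704e-5*I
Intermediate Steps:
V = -120 (V = -3 - 117 = -120)
t(Z) = 2*I (t(Z) = sqrt(-4) = 2*I)
E(k) = 247
f(A) = -8*I/3 (f(A) = (2*I)/((6/(-8))) = (2*I)/((6*(-1/8))) = (2*I)/(-3/4) = (2*I)*(-4/3) = -8*I/3)
1/(f(V) + E(35)) = 1/(-8*I/3 + 247) = 1/(247 - 8*I/3) = 9*(247 + 8*I/3)/549145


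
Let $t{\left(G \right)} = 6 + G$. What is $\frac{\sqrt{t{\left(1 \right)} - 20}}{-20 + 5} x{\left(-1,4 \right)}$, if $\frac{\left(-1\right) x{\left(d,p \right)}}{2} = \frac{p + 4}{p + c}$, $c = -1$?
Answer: $\frac{16 i \sqrt{13}}{45} \approx 1.282 i$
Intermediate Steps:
$x{\left(d,p \right)} = - \frac{2 \left(4 + p\right)}{-1 + p}$ ($x{\left(d,p \right)} = - 2 \frac{p + 4}{p - 1} = - 2 \frac{4 + p}{-1 + p} = - \frac{2 \left(4 + p\right)}{-1 + p}$)
$\frac{\sqrt{t{\left(1 \right)} - 20}}{-20 + 5} x{\left(-1,4 \right)} = \frac{\sqrt{\left(6 + 1\right) - 20}}{-20 + 5} \frac{2 \left(-4 - 4\right)}{-1 + 4} = \frac{\sqrt{7 - 20}}{-15} \frac{2 \left(-4 - 4\right)}{3} = \sqrt{-13} \left(- \frac{1}{15}\right) 2 \cdot \frac{1}{3} \left(-8\right) = i \sqrt{13} \left(- \frac{1}{15}\right) \left(- \frac{16}{3}\right) = - \frac{i \sqrt{13}}{15} \left(- \frac{16}{3}\right) = \frac{16 i \sqrt{13}}{45}$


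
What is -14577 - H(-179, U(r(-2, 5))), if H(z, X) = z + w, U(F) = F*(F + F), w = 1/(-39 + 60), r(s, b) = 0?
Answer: -302359/21 ≈ -14398.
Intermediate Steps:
w = 1/21 ≈ 0.047619
U(F) = 2*F**2 (U(F) = F*(2*F) = 2*F**2)
H(z, X) = 1/21 + z (H(z, X) = z + 1/21 = 1/21 + z)
-14577 - H(-179, U(r(-2, 5))) = -14577 - (1/21 - 179) = -14577 - 1*(-3758/21) = -14577 + 3758/21 = -302359/21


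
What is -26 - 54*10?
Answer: -566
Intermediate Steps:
-26 - 54*10 = -26 - 18*30 = -26 - 540 = -566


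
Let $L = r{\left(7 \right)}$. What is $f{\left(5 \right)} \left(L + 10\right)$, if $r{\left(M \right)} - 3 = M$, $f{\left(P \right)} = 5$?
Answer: $100$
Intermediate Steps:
$r{\left(M \right)} = 3 + M$
$L = 10$ ($L = 3 + 7 = 10$)
$f{\left(5 \right)} \left(L + 10\right) = 5 \left(10 + 10\right) = 5 \cdot 20 = 100$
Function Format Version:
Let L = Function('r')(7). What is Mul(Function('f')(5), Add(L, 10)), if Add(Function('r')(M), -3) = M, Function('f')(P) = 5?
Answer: 100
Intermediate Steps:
Function('r')(M) = Add(3, M)
L = 10 (L = Add(3, 7) = 10)
Mul(Function('f')(5), Add(L, 10)) = Mul(5, Add(10, 10)) = Mul(5, 20) = 100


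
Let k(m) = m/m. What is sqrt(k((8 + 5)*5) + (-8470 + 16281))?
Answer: 6*sqrt(217) ≈ 88.385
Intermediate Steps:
k(m) = 1
sqrt(k((8 + 5)*5) + (-8470 + 16281)) = sqrt(1 + (-8470 + 16281)) = sqrt(1 + 7811) = sqrt(7812) = 6*sqrt(217)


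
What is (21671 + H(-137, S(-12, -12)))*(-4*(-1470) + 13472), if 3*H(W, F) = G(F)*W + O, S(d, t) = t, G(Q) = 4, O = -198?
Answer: 1243694984/3 ≈ 4.1456e+8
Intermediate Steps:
H(W, F) = -66 + 4*W/3 (H(W, F) = (4*W - 198)/3 = (-198 + 4*W)/3 = -66 + 4*W/3)
(21671 + H(-137, S(-12, -12)))*(-4*(-1470) + 13472) = (21671 + (-66 + (4/3)*(-137)))*(-4*(-1470) + 13472) = (21671 + (-66 - 548/3))*(5880 + 13472) = (21671 - 746/3)*19352 = (64267/3)*19352 = 1243694984/3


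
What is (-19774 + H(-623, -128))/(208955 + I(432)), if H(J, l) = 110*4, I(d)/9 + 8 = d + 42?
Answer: -19334/213149 ≈ -0.090706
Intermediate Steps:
I(d) = 306 + 9*d (I(d) = -72 + 9*(d + 42) = -72 + 9*(42 + d) = -72 + (378 + 9*d) = 306 + 9*d)
H(J, l) = 440
(-19774 + H(-623, -128))/(208955 + I(432)) = (-19774 + 440)/(208955 + (306 + 9*432)) = -19334/(208955 + (306 + 3888)) = -19334/(208955 + 4194) = -19334/213149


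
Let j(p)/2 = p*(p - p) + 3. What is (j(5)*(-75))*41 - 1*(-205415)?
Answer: 186965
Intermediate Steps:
j(p) = 6 (j(p) = 2*(p*(p - p) + 3) = 2*(p*0 + 3) = 2*(0 + 3) = 2*3 = 6)
(j(5)*(-75))*41 - 1*(-205415) = (6*(-75))*41 - 1*(-205415) = -450*41 + 205415 = -18450 + 205415 = 186965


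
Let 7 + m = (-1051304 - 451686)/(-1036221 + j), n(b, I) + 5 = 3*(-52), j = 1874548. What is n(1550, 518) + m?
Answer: -142341926/838327 ≈ -169.79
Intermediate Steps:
n(b, I) = -161 (n(b, I) = -5 + 3*(-52) = -5 - 156 = -161)
m = -7371279/838327 (m = -7 + (-1051304 - 451686)/(-1036221 + 1874548) = -7 - 1502990/838327 = -7371279/838327 ≈ -8.7928)
n(1550, 518) + m = -161 - 7371279/838327 = -142341926/838327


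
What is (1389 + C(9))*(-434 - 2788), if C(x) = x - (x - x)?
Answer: -4504356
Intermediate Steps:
C(x) = x (C(x) = x - 1*0 = x + 0 = x)
(1389 + C(9))*(-434 - 2788) = (1389 + 9)*(-434 - 2788) = 1398*(-3222) = -4504356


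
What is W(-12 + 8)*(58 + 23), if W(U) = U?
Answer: -324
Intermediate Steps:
W(-12 + 8)*(58 + 23) = (-12 + 8)*(58 + 23) = -4*81 = -324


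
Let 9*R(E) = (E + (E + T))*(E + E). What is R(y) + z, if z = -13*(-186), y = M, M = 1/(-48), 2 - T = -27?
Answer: 12534217/5184 ≈ 2417.9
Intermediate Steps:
T = 29 (T = 2 - 1*(-27) = 2 + 27 = 29)
M = -1/48 ≈ -0.020833
y = -1/48 ≈ -0.020833
R(E) = 2*E*(29 + 2*E)/9 (R(E) = ((E + (E + 29))*(E + E))/9 = ((E + (29 + E))*(2*E))/9 = ((29 + 2*E)*(2*E))/9 = (2*E*(29 + 2*E))/9 = 2*E*(29 + 2*E)/9)
z = 2418
R(y) + z = (2/9)*(-1/48)*(29 + 2*(-1/48)) + 2418 = (2/9)*(-1/48)*(29 - 1/24) + 2418 = (2/9)*(-1/48)*(695/24) + 2418 = -695/5184 + 2418 = 12534217/5184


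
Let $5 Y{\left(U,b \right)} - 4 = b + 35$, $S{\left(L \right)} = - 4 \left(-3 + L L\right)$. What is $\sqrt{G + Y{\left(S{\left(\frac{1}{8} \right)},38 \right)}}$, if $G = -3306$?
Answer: $\frac{i \sqrt{82265}}{5} \approx 57.364 i$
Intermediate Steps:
$S{\left(L \right)} = 12 - 4 L^{2}$ ($S{\left(L \right)} = - 4 \left(-3 + L^{2}\right) = 12 - 4 L^{2}$)
$Y{\left(U,b \right)} = \frac{39}{5} + \frac{b}{5}$ ($Y{\left(U,b \right)} = \frac{4}{5} + \frac{b + 35}{5} = \frac{4}{5} + \frac{35 + b}{5} = \frac{4}{5} + \left(7 + \frac{b}{5}\right) = \frac{39}{5} + \frac{b}{5}$)
$\sqrt{G + Y{\left(S{\left(\frac{1}{8} \right)},38 \right)}} = \sqrt{-3306 + \left(\frac{39}{5} + \frac{1}{5} \cdot 38\right)} = \sqrt{-3306 + \left(\frac{39}{5} + \frac{38}{5}\right)} = \sqrt{-3306 + \frac{77}{5}} = \sqrt{- \frac{16453}{5}} = \frac{i \sqrt{82265}}{5}$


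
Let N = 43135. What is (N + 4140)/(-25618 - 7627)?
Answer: -155/109 ≈ -1.4220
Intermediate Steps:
(N + 4140)/(-25618 - 7627) = (43135 + 4140)/(-25618 - 7627) = 47275/(-33245) = 47275*(-1/33245) = -155/109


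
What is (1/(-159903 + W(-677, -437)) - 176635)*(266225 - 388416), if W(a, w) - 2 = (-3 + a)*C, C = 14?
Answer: 3656648561554176/169421 ≈ 2.1583e+10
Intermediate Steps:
W(a, w) = -40 + 14*a (W(a, w) = 2 + (-3 + a)*14 = 2 + (-42 + 14*a) = -40 + 14*a)
(1/(-159903 + W(-677, -437)) - 176635)*(266225 - 388416) = (1/(-159903 + (-40 + 14*(-677))) - 176635)*(266225 - 388416) = (1/(-159903 + (-40 - 9478)) - 176635)*(-122191) = (1/(-159903 - 9518) - 176635)*(-122191) = (1/(-169421) - 176635)*(-122191) = (-1/169421 - 176635)*(-122191) = -29925678336/169421*(-122191) = 3656648561554176/169421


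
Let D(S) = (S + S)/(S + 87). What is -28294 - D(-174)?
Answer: -28298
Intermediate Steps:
D(S) = 2*S/(87 + S) (D(S) = (2*S)/(87 + S) = 2*S/(87 + S))
-28294 - D(-174) = -28294 - 2*(-174)/(87 - 174) = -28294 - 2*(-174)/(-87) = -28294 - 2*(-174)*(-1)/87 = -28294 - 1*4 = -28294 - 4 = -28298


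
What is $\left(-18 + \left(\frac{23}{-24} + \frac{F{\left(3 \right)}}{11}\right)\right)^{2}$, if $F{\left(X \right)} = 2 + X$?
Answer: $\frac{23863225}{69696} \approx 342.39$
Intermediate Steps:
$\left(-18 + \left(\frac{23}{-24} + \frac{F{\left(3 \right)}}{11}\right)\right)^{2} = \left(-18 + \left(\frac{23}{-24} + \frac{2 + 3}{11}\right)\right)^{2} = \left(-18 + \left(23 \left(- \frac{1}{24}\right) + 5 \cdot \frac{1}{11}\right)\right)^{2} = \left(-18 + \left(- \frac{23}{24} + \frac{5}{11}\right)\right)^{2} = \left(-18 - \frac{133}{264}\right)^{2} = \left(- \frac{4885}{264}\right)^{2} = \frac{23863225}{69696}$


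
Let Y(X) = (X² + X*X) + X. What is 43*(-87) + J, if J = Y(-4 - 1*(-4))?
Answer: -3741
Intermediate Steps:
Y(X) = X + 2*X² (Y(X) = (X² + X²) + X = 2*X² + X = X + 2*X²)
J = 0 (J = (-4 - 1*(-4))*(1 + 2*(-4 - 1*(-4))) = (-4 + 4)*(1 + 2*(-4 + 4)) = 0*(1 + 2*0) = 0*(1 + 0) = 0*1 = 0)
43*(-87) + J = 43*(-87) + 0 = -3741 + 0 = -3741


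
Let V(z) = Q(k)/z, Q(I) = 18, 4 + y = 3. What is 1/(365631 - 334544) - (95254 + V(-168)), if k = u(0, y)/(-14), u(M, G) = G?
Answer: -11844631065/124348 ≈ -95254.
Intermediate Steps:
y = -1 (y = -4 + 3 = -1)
k = 1/14 (k = -1/(-14) = -1*(-1/14) = 1/14 ≈ 0.071429)
V(z) = 18/z
1/(365631 - 334544) - (95254 + V(-168)) = 1/(365631 - 334544) - (95254 + 18/(-168)) = 1/31087 - (95254 + 18*(-1/168)) = 1/31087 - (95254 - 3/28) = 1/31087 - 1*2667109/28 = 1/31087 - 2667109/28 = -11844631065/124348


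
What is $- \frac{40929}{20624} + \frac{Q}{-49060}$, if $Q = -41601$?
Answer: $- \frac{287499429}{252953360} \approx -1.1366$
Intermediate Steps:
$- \frac{40929}{20624} + \frac{Q}{-49060} = - \frac{40929}{20624} - \frac{41601}{-49060} = \left(-40929\right) \frac{1}{20624} - - \frac{41601}{49060} = - \frac{40929}{20624} + \frac{41601}{49060} = - \frac{287499429}{252953360}$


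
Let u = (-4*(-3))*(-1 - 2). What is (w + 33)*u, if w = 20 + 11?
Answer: -2304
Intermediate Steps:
w = 31
u = -36 (u = 12*(-3) = -36)
(w + 33)*u = (31 + 33)*(-36) = 64*(-36) = -2304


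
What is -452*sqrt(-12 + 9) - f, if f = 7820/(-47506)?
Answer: 3910/23753 - 452*I*sqrt(3) ≈ 0.16461 - 782.89*I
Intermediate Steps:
f = -3910/23753 (f = 7820*(-1/47506) = -3910/23753 ≈ -0.16461)
-452*sqrt(-12 + 9) - f = -452*sqrt(-12 + 9) - 1*(-3910/23753) = -452*I*sqrt(3) + 3910/23753 = 3910/23753 - 452*I*sqrt(3)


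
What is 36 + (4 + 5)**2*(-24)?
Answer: -1908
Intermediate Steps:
36 + (4 + 5)**2*(-24) = 36 + 9**2*(-24) = 36 + 81*(-24) = 36 - 1944 = -1908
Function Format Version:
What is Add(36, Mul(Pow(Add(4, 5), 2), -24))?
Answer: -1908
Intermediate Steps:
Add(36, Mul(Pow(Add(4, 5), 2), -24)) = Add(36, Mul(Pow(9, 2), -24)) = Add(36, Mul(81, -24)) = Add(36, -1944) = -1908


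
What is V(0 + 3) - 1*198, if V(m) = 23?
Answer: -175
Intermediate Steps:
V(0 + 3) - 1*198 = 23 - 1*198 = 23 - 198 = -175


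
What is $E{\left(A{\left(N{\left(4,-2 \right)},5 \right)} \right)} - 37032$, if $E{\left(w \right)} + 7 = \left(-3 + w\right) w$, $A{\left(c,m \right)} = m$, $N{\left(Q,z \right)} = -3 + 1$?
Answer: $-37029$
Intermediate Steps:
$N{\left(Q,z \right)} = -2$
$E{\left(w \right)} = -7 + w \left(-3 + w\right)$ ($E{\left(w \right)} = -7 + \left(-3 + w\right) w = -7 + w \left(-3 + w\right)$)
$E{\left(A{\left(N{\left(4,-2 \right)},5 \right)} \right)} - 37032 = \left(-7 + 5^{2} - 15\right) - 37032 = \left(-7 + 25 - 15\right) - 37032 = 3 - 37032 = -37029$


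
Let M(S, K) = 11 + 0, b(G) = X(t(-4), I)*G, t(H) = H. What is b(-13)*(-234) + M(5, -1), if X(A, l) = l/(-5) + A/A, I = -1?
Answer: 18307/5 ≈ 3661.4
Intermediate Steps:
X(A, l) = 1 - l/5 (X(A, l) = l*(-⅕) + 1 = -l/5 + 1 = 1 - l/5)
b(G) = 6*G/5 (b(G) = (1 - ⅕*(-1))*G = (1 + ⅕)*G = 6*G/5)
M(S, K) = 11
b(-13)*(-234) + M(5, -1) = ((6/5)*(-13))*(-234) + 11 = -78/5*(-234) + 11 = 18252/5 + 11 = 18307/5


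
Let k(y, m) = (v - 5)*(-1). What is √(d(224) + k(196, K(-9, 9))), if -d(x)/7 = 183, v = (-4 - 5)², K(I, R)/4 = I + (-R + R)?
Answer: I*√1357 ≈ 36.837*I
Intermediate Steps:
K(I, R) = 4*I (K(I, R) = 4*(I + (-R + R)) = 4*(I + 0) = 4*I)
v = 81 (v = (-9)² = 81)
k(y, m) = -76 (k(y, m) = (81 - 5)*(-1) = 76*(-1) = -76)
d(x) = -1281 (d(x) = -7*183 = -1281)
√(d(224) + k(196, K(-9, 9))) = √(-1281 - 76) = √(-1357) = I*√1357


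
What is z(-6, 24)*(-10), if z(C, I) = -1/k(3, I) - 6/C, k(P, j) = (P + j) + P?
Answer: -29/3 ≈ -9.6667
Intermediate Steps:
k(P, j) = j + 2*P
z(C, I) = -1/(6 + I) - 6/C (z(C, I) = -1/(I + 2*3) - 6/C = -1/(I + 6) - 6/C = -1/(6 + I) - 6/C)
z(-6, 24)*(-10) = ((-36 - 1*(-6) - 6*24)/((-6)*(6 + 24)))*(-10) = -⅙*(-36 + 6 - 144)/30*(-10) = -⅙*1/30*(-174)*(-10) = (29/30)*(-10) = -29/3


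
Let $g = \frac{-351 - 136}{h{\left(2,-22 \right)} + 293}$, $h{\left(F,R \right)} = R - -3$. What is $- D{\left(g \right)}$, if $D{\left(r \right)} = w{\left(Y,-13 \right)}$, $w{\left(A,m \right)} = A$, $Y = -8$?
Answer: $8$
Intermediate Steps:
$h{\left(F,R \right)} = 3 + R$ ($h{\left(F,R \right)} = R + 3 = 3 + R$)
$g = - \frac{487}{274}$ ($g = \frac{-351 - 136}{\left(3 - 22\right) + 293} = - \frac{487}{-19 + 293} = - \frac{487}{274} \approx -1.7774$)
$D{\left(r \right)} = -8$
$- D{\left(g \right)} = \left(-1\right) \left(-8\right) = 8$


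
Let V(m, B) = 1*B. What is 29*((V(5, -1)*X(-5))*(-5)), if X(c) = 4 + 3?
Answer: 1015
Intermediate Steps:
V(m, B) = B
X(c) = 7
29*((V(5, -1)*X(-5))*(-5)) = 29*(-1*7*(-5)) = 29*(-7*(-5)) = 29*35 = 1015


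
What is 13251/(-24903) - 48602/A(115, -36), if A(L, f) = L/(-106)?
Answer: 42764683457/954615 ≈ 44798.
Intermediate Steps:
A(L, f) = -L/106 (A(L, f) = L*(-1/106) = -L/106)
13251/(-24903) - 48602/A(115, -36) = 13251/(-24903) - 48602/((-1/106*115)) = 13251*(-1/24903) - 48602/(-115/106) = -4417/8301 - 48602*(-106/115) = -4417/8301 + 5151812/115 = 42764683457/954615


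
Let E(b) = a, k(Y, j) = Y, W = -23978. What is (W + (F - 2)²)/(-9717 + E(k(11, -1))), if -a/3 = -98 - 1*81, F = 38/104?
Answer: 64829287/24822720 ≈ 2.6117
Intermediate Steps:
F = 19/52 (F = 38*(1/104) = 19/52 ≈ 0.36538)
a = 537 (a = -3*(-98 - 1*81) = -3*(-98 - 81) = -3*(-179) = 537)
E(b) = 537
(W + (F - 2)²)/(-9717 + E(k(11, -1))) = (-23978 + (19/52 - 2)²)/(-9717 + 537) = (-23978 + (-85/52)²)/(-9180) = (-23978 + 7225/2704)*(-1/9180) = -64829287/2704*(-1/9180) = 64829287/24822720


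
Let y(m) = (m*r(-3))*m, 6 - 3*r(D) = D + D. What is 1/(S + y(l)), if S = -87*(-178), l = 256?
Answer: 1/277630 ≈ 3.6019e-6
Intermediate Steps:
r(D) = 2 - 2*D/3 (r(D) = 2 - (D + D)/3 = 2 - 2*D/3)
y(m) = 4*m² (y(m) = (m*(2 - ⅔*(-3)))*m = (m*(2 + 2))*m = (m*4)*m = (4*m)*m = 4*m²)
S = 15486
1/(S + y(l)) = 1/(15486 + 4*256²) = 1/(15486 + 4*65536) = 1/(15486 + 262144) = 1/277630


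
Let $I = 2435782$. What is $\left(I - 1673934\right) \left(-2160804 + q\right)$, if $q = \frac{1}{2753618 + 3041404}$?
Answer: $- \frac{4769894794528202788}{2897511} \approx -1.6462 \cdot 10^{12}$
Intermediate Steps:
$q = \frac{1}{5795022} \approx 1.7256 \cdot 10^{-7}$
$\left(I - 1673934\right) \left(-2160804 + q\right) = \left(2435782 - 1673934\right) \left(-2160804 + \frac{1}{5795022}\right) = 761848 \left(- \frac{12521906717687}{5795022}\right) = - \frac{4769894794528202788}{2897511}$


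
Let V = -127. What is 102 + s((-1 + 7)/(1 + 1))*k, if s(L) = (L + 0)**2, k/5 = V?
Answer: -5613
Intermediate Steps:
k = -635 (k = 5*(-127) = -635)
s(L) = L**2
102 + s((-1 + 7)/(1 + 1))*k = 102 + ((-1 + 7)/(1 + 1))**2*(-635) = 102 + (6/2)**2*(-635) = 102 + (6*(1/2))**2*(-635) = 102 + 3**2*(-635) = 102 + 9*(-635) = 102 - 5715 = -5613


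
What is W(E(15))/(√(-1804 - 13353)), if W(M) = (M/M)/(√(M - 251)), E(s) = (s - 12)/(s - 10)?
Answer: -√23720705/9488282 ≈ -0.00051331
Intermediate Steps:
E(s) = (-12 + s)/(-10 + s)
W(M) = (-251 + M)^(-½) (W(M) = 1/√(-251 + M) = (-251 + M)^(-½))
W(E(15))/(√(-1804 - 13353)) = 1/(√(-251 + (-12 + 15)/(-10 + 15))*(√(-1804 - 13353))) = 1/(√(-251 + 3/5)*(√(-15157))) = 1/(√(-251 + (⅕)*3)*((I*√15157))) = (-I*√15157/15157)/√(-251 + ⅗) = (-I*√15157/15157)/√(-1252/5) = (-I*√1565/626)*(-I*√15157/15157) = -√23720705/9488282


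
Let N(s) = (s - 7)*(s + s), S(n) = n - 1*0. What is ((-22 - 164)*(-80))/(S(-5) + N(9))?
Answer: 480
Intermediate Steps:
S(n) = n (S(n) = n + 0 = n)
N(s) = 2*s*(-7 + s) (N(s) = (-7 + s)*(2*s) = 2*s*(-7 + s))
((-22 - 164)*(-80))/(S(-5) + N(9)) = ((-22 - 164)*(-80))/(-5 + 2*9*(-7 + 9)) = (-186*(-80))/(-5 + 2*9*2) = 14880/(-5 + 36) = 14880/31 = 14880*(1/31) = 480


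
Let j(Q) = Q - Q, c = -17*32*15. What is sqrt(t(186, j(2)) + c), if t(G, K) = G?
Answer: 3*I*sqrt(886) ≈ 89.297*I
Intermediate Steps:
c = -8160 (c = -544*15 = -8160)
j(Q) = 0
sqrt(t(186, j(2)) + c) = sqrt(186 - 8160) = sqrt(-7974) = 3*I*sqrt(886)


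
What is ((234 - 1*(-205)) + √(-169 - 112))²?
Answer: (439 + I*√281)² ≈ 1.9244e+5 + 14718.0*I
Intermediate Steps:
((234 - 1*(-205)) + √(-169 - 112))² = ((234 + 205) + √(-281))² = (439 + I*√281)²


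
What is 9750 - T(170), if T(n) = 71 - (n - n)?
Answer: 9679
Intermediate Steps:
T(n) = 71 (T(n) = 71 - 1*0 = 71 + 0 = 71)
9750 - T(170) = 9750 - 1*71 = 9750 - 71 = 9679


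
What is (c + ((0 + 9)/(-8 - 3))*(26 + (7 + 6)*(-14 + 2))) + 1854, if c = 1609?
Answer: 39263/11 ≈ 3569.4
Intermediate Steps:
(c + ((0 + 9)/(-8 - 3))*(26 + (7 + 6)*(-14 + 2))) + 1854 = (1609 + ((0 + 9)/(-8 - 3))*(26 + (7 + 6)*(-14 + 2))) + 1854 = (1609 + (9/(-11))*(26 + 13*(-12))) + 1854 = (1609 + (9*(-1/11))*(26 - 156)) + 1854 = (1609 - 9/11*(-130)) + 1854 = (1609 + 1170/11) + 1854 = 18869/11 + 1854 = 39263/11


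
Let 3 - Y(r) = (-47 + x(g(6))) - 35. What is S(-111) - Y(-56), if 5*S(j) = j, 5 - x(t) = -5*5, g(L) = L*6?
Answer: -386/5 ≈ -77.200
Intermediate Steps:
g(L) = 6*L
x(t) = 30 (x(t) = 5 - (-5)*5 = 5 - 1*(-25) = 5 + 25 = 30)
S(j) = j/5
Y(r) = 55 (Y(r) = 3 - ((-47 + 30) - 35) = 3 - (-17 - 35) = 3 - 1*(-52) = 3 + 52 = 55)
S(-111) - Y(-56) = (⅕)*(-111) - 1*55 = -111/5 - 55 = -386/5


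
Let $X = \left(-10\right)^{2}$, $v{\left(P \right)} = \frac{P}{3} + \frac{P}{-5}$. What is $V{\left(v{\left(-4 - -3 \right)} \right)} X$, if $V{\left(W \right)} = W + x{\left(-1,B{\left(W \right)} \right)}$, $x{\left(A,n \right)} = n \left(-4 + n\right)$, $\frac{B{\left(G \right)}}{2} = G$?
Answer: $\frac{904}{9} \approx 100.44$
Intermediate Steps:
$B{\left(G \right)} = 2 G$
$v{\left(P \right)} = \frac{2 P}{15}$ ($v{\left(P \right)} = P \frac{1}{3} + P \left(- \frac{1}{5}\right) = \frac{P}{3} - \frac{P}{5} = \frac{2 P}{15}$)
$X = 100$
$V{\left(W \right)} = W + 2 W \left(-4 + 2 W\right)$
$V{\left(v{\left(-4 - -3 \right)} \right)} X = \frac{2 \left(-4 - -3\right)}{15} \left(-7 + 4 \frac{2 \left(-4 - -3\right)}{15}\right) 100 = \frac{2 \left(-4 + 3\right)}{15} \left(-7 + 4 \frac{2 \left(-4 + 3\right)}{15}\right) 100 = \frac{2}{15} \left(-1\right) \left(-7 + 4 \cdot \frac{2}{15} \left(-1\right)\right) 100 = - \frac{2 \left(-7 + 4 \left(- \frac{2}{15}\right)\right)}{15} \cdot 100 = - \frac{2 \left(-7 - \frac{8}{15}\right)}{15} \cdot 100 = \left(- \frac{2}{15}\right) \left(- \frac{113}{15}\right) 100 = \frac{226}{225} \cdot 100 = \frac{904}{9}$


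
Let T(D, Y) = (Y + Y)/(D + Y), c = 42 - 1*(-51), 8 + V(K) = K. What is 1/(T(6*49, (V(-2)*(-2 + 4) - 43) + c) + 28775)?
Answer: 27/776930 ≈ 3.4752e-5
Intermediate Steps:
V(K) = -8 + K
c = 93 (c = 42 + 51 = 93)
T(D, Y) = 2*Y/(D + Y) (T(D, Y) = (2*Y)/(D + Y) = 2*Y/(D + Y))
1/(T(6*49, (V(-2)*(-2 + 4) - 43) + c) + 28775) = 1/(2*(((-8 - 2)*(-2 + 4) - 43) + 93)/(6*49 + (((-8 - 2)*(-2 + 4) - 43) + 93)) + 28775) = 1/(2*((-10*2 - 43) + 93)/(294 + ((-10*2 - 43) + 93)) + 28775) = 1/(2*((-20 - 43) + 93)/(294 + ((-20 - 43) + 93)) + 28775) = 1/(2*(-63 + 93)/(294 + (-63 + 93)) + 28775) = 1/(2*30/(294 + 30) + 28775) = 1/(2*30/324 + 28775) = 1/(2*30*(1/324) + 28775) = 1/(5/27 + 28775) = 1/(776930/27) = 27/776930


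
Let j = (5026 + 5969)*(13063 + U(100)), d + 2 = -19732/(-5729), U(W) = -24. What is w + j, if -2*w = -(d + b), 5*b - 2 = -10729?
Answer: 8213250974837/57290 ≈ 1.4336e+8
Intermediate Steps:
b = -10727/5 (b = 2/5 + (1/5)*(-10729) = 2/5 - 10729/5 = -10727/5 ≈ -2145.4)
d = 8274/5729 (d = -2 - 19732/(-5729) = -2 - 19732*(-1/5729) = -2 + 19732/5729 = 8274/5729 ≈ 1.4442)
j = 143363805 (j = (5026 + 5969)*(13063 - 24) = 10995*13039 = 143363805)
w = -61413613/57290 (w = -(-1)*(8274/5729 - 10727/5)/2 = -(-1)*(-61413613)/(2*28645) = -1/2*61413613/28645 = -61413613/57290 ≈ -1072.0)
w + j = -61413613/57290 + 143363805 = 8213250974837/57290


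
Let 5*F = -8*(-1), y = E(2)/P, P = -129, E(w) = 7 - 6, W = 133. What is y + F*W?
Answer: 137251/645 ≈ 212.79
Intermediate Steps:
E(w) = 1
y = -1/129 (y = 1/(-129) = 1*(-1/129) = -1/129 ≈ -0.0077519)
F = 8/5 (F = (-8*(-1))/5 = (⅕)*8 = 8/5 ≈ 1.6000)
y + F*W = -1/129 + (8/5)*133 = -1/129 + 1064/5 = 137251/645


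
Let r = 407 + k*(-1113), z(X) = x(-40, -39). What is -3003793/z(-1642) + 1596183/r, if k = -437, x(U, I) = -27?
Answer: 1462253483825/13143276 ≈ 1.1125e+5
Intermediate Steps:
z(X) = -27
r = 486788 (r = 407 - 437*(-1113) = 407 + 486381 = 486788)
-3003793/z(-1642) + 1596183/r = -3003793/(-27) + 1596183/486788 = -3003793*(-1/27) + 1596183*(1/486788) = 3003793/27 + 1596183/486788 = 1462253483825/13143276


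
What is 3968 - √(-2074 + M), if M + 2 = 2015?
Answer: 3968 - I*√61 ≈ 3968.0 - 7.8102*I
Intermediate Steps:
M = 2013 (M = -2 + 2015 = 2013)
3968 - √(-2074 + M) = 3968 - √(-2074 + 2013) = 3968 - √(-61) = 3968 - I*√61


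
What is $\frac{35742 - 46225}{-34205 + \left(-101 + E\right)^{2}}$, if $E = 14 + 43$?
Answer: $\frac{10483}{32269} \approx 0.32486$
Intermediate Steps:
$E = 57$
$\frac{35742 - 46225}{-34205 + \left(-101 + E\right)^{2}} = \frac{35742 - 46225}{-34205 + \left(-101 + 57\right)^{2}} = - \frac{10483}{-34205 + \left(-44\right)^{2}} = - \frac{10483}{-34205 + 1936} = - \frac{10483}{-32269} = \left(-10483\right) \left(- \frac{1}{32269}\right) = \frac{10483}{32269}$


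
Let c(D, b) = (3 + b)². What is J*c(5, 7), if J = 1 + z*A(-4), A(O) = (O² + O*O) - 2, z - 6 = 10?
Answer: 48100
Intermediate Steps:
z = 16 (z = 6 + 10 = 16)
A(O) = -2 + 2*O² (A(O) = (O² + O²) - 2 = 2*O² - 2 = -2 + 2*O²)
J = 481 (J = 1 + 16*(-2 + 2*(-4)²) = 1 + 16*(-2 + 2*16) = 1 + 16*(-2 + 32) = 1 + 16*30 = 1 + 480 = 481)
J*c(5, 7) = 481*(3 + 7)² = 481*10² = 481*100 = 48100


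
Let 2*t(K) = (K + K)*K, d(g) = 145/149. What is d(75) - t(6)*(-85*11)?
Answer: 5015485/149 ≈ 33661.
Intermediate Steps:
d(g) = 145/149 (d(g) = 145*(1/149) = 145/149)
t(K) = K² (t(K) = ((K + K)*K)/2 = ((2*K)*K)/2 = (2*K²)/2 = K²)
d(75) - t(6)*(-85*11) = 145/149 - 6²*(-85*11) = 145/149 - 36*(-935) = 145/149 - 1*(-33660) = 145/149 + 33660 = 5015485/149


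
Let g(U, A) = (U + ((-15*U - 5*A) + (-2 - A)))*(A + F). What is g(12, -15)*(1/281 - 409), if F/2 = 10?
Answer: 45971200/281 ≈ 1.6360e+5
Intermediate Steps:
F = 20 (F = 2*10 = 20)
g(U, A) = (20 + A)*(-2 - 14*U - 6*A) (g(U, A) = (U + ((-15*U - 5*A) + (-2 - A)))*(A + 20) = (U + (-2 - 15*U - 6*A))*(20 + A) = (-2 - 14*U - 6*A)*(20 + A) = (20 + A)*(-2 - 14*U - 6*A))
g(12, -15)*(1/281 - 409) = (-40 - 280*12 - 122*(-15) - 6*(-15)**2 - 14*(-15)*12)*(1/281 - 409) = (-40 - 3360 + 1830 - 6*225 + 2520)*(1/281 - 409) = (-40 - 3360 + 1830 - 1350 + 2520)*(-114928/281) = -400*(-114928/281) = 45971200/281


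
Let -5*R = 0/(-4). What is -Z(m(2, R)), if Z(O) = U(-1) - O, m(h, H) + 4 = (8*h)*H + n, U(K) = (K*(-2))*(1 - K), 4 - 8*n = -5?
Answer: -55/8 ≈ -6.8750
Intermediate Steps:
n = 9/8 (n = ½ - ⅛*(-5) = ½ + 5/8 = 9/8 ≈ 1.1250)
R = 0 (R = -0/(-4) = -0*(-1)/4 = -⅕*0 = 0)
U(K) = -2*K*(1 - K) (U(K) = (-2*K)*(1 - K) = -2*K*(1 - K))
m(h, H) = -23/8 + 8*H*h (m(h, H) = -4 + ((8*h)*H + 9/8) = -4 + (8*H*h + 9/8) = -4 + (9/8 + 8*H*h) = -23/8 + 8*H*h)
Z(O) = 4 - O (Z(O) = 2*(-1)*(-1 - 1) - O = 2*(-1)*(-2) - O = 4 - O)
-Z(m(2, R)) = -(4 - (-23/8 + 8*0*2)) = -(4 - (-23/8 + 0)) = -(4 - 1*(-23/8)) = -(4 + 23/8) = -1*55/8 = -55/8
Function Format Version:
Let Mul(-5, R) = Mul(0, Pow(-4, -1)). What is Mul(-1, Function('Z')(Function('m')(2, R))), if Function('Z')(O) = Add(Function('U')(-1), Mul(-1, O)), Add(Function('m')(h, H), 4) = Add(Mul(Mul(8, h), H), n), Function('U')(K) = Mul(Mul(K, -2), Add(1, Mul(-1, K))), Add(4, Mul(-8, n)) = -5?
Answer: Rational(-55, 8) ≈ -6.8750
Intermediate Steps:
n = Rational(9, 8) (n = Add(Rational(1, 2), Mul(Rational(-1, 8), -5)) = Add(Rational(1, 2), Rational(5, 8)) = Rational(9, 8) ≈ 1.1250)
R = 0 (R = Mul(Rational(-1, 5), Mul(0, Pow(-4, -1))) = Mul(Rational(-1, 5), Mul(0, Rational(-1, 4))) = Mul(Rational(-1, 5), 0) = 0)
Function('U')(K) = Mul(-2, K, Add(1, Mul(-1, K))) (Function('U')(K) = Mul(Mul(-2, K), Add(1, Mul(-1, K))) = Mul(-2, K, Add(1, Mul(-1, K))))
Function('m')(h, H) = Add(Rational(-23, 8), Mul(8, H, h)) (Function('m')(h, H) = Add(-4, Add(Mul(Mul(8, h), H), Rational(9, 8))) = Add(-4, Add(Mul(8, H, h), Rational(9, 8))) = Add(-4, Add(Rational(9, 8), Mul(8, H, h))) = Add(Rational(-23, 8), Mul(8, H, h)))
Function('Z')(O) = Add(4, Mul(-1, O)) (Function('Z')(O) = Add(Mul(2, -1, Add(-1, -1)), Mul(-1, O)) = Add(Mul(2, -1, -2), Mul(-1, O)) = Add(4, Mul(-1, O)))
Mul(-1, Function('Z')(Function('m')(2, R))) = Mul(-1, Add(4, Mul(-1, Add(Rational(-23, 8), Mul(8, 0, 2))))) = Mul(-1, Add(4, Mul(-1, Add(Rational(-23, 8), 0)))) = Mul(-1, Add(4, Mul(-1, Rational(-23, 8)))) = Mul(-1, Add(4, Rational(23, 8))) = Mul(-1, Rational(55, 8)) = Rational(-55, 8)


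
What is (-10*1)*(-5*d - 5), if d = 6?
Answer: 350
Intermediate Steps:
(-10*1)*(-5*d - 5) = (-10*1)*(-5*6 - 5) = -10*(-30 - 5) = -10*(-35) = 350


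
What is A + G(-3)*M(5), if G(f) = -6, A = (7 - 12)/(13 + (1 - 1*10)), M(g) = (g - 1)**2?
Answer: -389/4 ≈ -97.250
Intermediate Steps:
M(g) = (-1 + g)**2
A = -5/4 (A = -5/(13 + (1 - 10)) = -5/(13 - 9) = -5/4 ≈ -1.2500)
A + G(-3)*M(5) = -5/4 - 6*(-1 + 5)**2 = -5/4 - 6*4**2 = -5/4 - 6*16 = -5/4 - 96 = -389/4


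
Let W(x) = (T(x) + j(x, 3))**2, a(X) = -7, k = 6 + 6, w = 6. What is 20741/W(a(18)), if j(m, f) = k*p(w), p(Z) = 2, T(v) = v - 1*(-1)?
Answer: 20741/324 ≈ 64.015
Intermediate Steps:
T(v) = 1 + v (T(v) = v + 1 = 1 + v)
k = 12
j(m, f) = 24 (j(m, f) = 12*2 = 24)
W(x) = (25 + x)**2 (W(x) = ((1 + x) + 24)**2 = (25 + x)**2)
20741/W(a(18)) = 20741/((25 - 7)**2) = 20741/(18**2) = 20741/324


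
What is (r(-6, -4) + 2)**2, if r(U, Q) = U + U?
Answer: 100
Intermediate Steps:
r(U, Q) = 2*U
(r(-6, -4) + 2)**2 = (2*(-6) + 2)**2 = (-12 + 2)**2 = (-10)**2 = 100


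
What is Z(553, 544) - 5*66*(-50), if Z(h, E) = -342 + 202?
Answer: 16360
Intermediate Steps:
Z(h, E) = -140
Z(553, 544) - 5*66*(-50) = -140 - 5*66*(-50) = -140 - 330*(-50) = -140 - 1*(-16500) = -140 + 16500 = 16360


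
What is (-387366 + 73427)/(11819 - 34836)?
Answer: 313939/23017 ≈ 13.639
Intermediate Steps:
(-387366 + 73427)/(11819 - 34836) = -313939/(-23017) = -313939*(-1/23017) = 313939/23017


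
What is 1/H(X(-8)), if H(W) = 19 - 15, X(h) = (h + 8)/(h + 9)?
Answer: ¼ ≈ 0.25000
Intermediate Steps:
X(h) = (8 + h)/(9 + h)
H(W) = 4
1/H(X(-8)) = 1/4 = ¼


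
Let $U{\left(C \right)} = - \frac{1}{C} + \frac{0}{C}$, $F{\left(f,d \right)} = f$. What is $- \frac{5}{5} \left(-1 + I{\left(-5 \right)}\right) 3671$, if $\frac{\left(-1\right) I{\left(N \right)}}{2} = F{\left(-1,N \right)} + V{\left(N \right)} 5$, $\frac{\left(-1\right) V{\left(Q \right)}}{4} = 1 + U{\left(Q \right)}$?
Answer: $-179879$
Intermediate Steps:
$U{\left(C \right)} = - \frac{1}{C}$ ($U{\left(C \right)} = - \frac{1}{C} + 0 = - \frac{1}{C}$)
$V{\left(Q \right)} = -4 + \frac{4}{Q}$ ($V{\left(Q \right)} = - 4 \left(1 - \frac{1}{Q}\right) = -4 + \frac{4}{Q}$)
$I{\left(N \right)} = 42 - \frac{40}{N}$ ($I{\left(N \right)} = - 2 \left(-1 + \left(-4 + \frac{4}{N}\right) 5\right) = - 2 \left(-1 - \left(20 - \frac{20}{N}\right)\right) = - 2 \left(-21 + \frac{20}{N}\right) = 42 - \frac{40}{N}$)
$- \frac{5}{5} \left(-1 + I{\left(-5 \right)}\right) 3671 = - \frac{5}{5} \left(-1 + \left(42 - \frac{40}{-5}\right)\right) 3671 = \left(-5\right) \frac{1}{5} \left(-1 + \left(42 - -8\right)\right) 3671 = - (-1 + \left(42 + 8\right)) 3671 = - (-1 + 50) 3671 = \left(-1\right) 49 \cdot 3671 = \left(-49\right) 3671 = -179879$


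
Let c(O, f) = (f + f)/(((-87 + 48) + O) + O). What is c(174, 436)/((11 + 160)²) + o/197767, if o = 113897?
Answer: 1029285265517/1786917597723 ≈ 0.57601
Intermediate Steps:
c(O, f) = 2*f/(-39 + 2*O) (c(O, f) = (2*f)/((-39 + O) + O) = (2*f)/(-39 + 2*O) = 2*f/(-39 + 2*O))
c(174, 436)/((11 + 160)²) + o/197767 = (2*436/(-39 + 2*174))/((11 + 160)²) + 113897/197767 = (2*436/(-39 + 348))/(171²) + 113897*(1/197767) = (2*436/309)/29241 + 113897/197767 = (2*436*(1/309))*(1/29241) + 113897/197767 = (872/309)*(1/29241) + 113897/197767 = 872/9035469 + 113897/197767 = 1029285265517/1786917597723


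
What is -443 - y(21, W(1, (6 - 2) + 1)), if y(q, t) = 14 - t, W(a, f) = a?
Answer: -456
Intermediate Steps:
-443 - y(21, W(1, (6 - 2) + 1)) = -443 - (14 - 1*1) = -443 - (14 - 1) = -443 - 1*13 = -443 - 13 = -456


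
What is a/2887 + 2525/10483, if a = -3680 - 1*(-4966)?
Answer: 20770813/30264421 ≈ 0.68631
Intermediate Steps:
a = 1286 (a = -3680 + 4966 = 1286)
a/2887 + 2525/10483 = 1286/2887 + 2525/10483 = 20770813/30264421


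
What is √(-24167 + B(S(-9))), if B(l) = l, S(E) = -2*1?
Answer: I*√24169 ≈ 155.46*I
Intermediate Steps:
S(E) = -2
√(-24167 + B(S(-9))) = √(-24167 - 2) = √(-24169) = I*√24169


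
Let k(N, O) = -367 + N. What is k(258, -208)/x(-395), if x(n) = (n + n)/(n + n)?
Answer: -109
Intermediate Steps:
x(n) = 1 (x(n) = (2*n)/((2*n)) = (2*n)*(1/(2*n)) = 1)
k(258, -208)/x(-395) = (-367 + 258)/1 = -109*1 = -109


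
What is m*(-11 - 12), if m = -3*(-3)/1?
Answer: -207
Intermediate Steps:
m = 9 (m = 9*1 = 9)
m*(-11 - 12) = 9*(-11 - 12) = 9*(-23) = -207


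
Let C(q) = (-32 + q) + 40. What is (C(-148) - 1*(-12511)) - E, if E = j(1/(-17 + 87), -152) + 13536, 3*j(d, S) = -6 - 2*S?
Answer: -3793/3 ≈ -1264.3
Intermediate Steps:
C(q) = 8 + q
j(d, S) = -2 - 2*S/3 (j(d, S) = (-6 - 2*S)/3 = -2 - 2*S/3)
E = 40906/3 (E = (-2 - ⅔*(-152)) + 13536 = (-2 + 304/3) + 13536 = 298/3 + 13536 = 40906/3 ≈ 13635.)
(C(-148) - 1*(-12511)) - E = ((8 - 148) - 1*(-12511)) - 1*40906/3 = (-140 + 12511) - 40906/3 = 12371 - 40906/3 = -3793/3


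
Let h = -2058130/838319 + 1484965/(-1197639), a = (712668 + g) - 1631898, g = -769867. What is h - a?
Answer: 1695855638783617672/1004003528841 ≈ 1.6891e+6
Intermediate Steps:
a = -1689097 (a = (712668 - 769867) - 1631898 = -57199 - 1631898 = -1689097)
h = -3709771128905/1004003528841 (h = -2058130*1/838319 + 1484965*(-1/1197639) = -2058130/838319 - 1484965/1197639 = -3709771128905/1004003528841 ≈ -3.6950)
h - a = -3709771128905/1004003528841 - 1*(-1689097) = -3709771128905/1004003528841 + 1689097 = 1695855638783617672/1004003528841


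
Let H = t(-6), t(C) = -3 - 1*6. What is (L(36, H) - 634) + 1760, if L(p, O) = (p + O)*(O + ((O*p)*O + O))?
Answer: 79372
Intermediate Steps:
t(C) = -9 (t(C) = -3 - 6 = -9)
H = -9
L(p, O) = (O + p)*(2*O + p*O**2) (L(p, O) = (O + p)*(O + (p*O**2 + O)) = (O + p)*(O + (O + p*O**2)) = (O + p)*(2*O + p*O**2))
(L(36, H) - 634) + 1760 = (-9*(2*(-9) + 2*36 - 9*36**2 + 36*(-9)**2) - 634) + 1760 = (-9*(-18 + 72 - 9*1296 + 36*81) - 634) + 1760 = (-9*(-18 + 72 - 11664 + 2916) - 634) + 1760 = (-9*(-8694) - 634) + 1760 = (78246 - 634) + 1760 = 77612 + 1760 = 79372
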